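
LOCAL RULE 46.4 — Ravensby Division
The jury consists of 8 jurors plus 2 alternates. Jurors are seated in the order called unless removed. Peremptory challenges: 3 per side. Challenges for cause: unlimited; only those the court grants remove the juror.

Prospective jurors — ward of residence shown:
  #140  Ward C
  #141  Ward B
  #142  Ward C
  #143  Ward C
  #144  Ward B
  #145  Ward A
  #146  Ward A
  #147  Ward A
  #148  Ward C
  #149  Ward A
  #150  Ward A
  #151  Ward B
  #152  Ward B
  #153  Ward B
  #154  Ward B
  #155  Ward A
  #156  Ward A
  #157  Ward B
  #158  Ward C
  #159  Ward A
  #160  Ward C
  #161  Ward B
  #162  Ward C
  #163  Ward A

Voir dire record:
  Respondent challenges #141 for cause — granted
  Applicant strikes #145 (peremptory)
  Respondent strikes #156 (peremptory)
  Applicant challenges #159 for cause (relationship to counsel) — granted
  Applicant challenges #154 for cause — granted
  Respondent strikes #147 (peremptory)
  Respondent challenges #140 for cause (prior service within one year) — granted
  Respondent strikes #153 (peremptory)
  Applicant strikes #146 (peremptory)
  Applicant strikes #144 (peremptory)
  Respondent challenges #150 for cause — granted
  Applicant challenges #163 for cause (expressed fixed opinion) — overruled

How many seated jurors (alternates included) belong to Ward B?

Removed: #140, #141, #144, #145, #146, #147, #150, #153, #154, #156, #159.
Seated (10 incl. alternates): #142, #143, #148, #149, #151, #152, #155, #157, #158, #160.
Of those, in Ward B: #151, #152, #157 → 3.

3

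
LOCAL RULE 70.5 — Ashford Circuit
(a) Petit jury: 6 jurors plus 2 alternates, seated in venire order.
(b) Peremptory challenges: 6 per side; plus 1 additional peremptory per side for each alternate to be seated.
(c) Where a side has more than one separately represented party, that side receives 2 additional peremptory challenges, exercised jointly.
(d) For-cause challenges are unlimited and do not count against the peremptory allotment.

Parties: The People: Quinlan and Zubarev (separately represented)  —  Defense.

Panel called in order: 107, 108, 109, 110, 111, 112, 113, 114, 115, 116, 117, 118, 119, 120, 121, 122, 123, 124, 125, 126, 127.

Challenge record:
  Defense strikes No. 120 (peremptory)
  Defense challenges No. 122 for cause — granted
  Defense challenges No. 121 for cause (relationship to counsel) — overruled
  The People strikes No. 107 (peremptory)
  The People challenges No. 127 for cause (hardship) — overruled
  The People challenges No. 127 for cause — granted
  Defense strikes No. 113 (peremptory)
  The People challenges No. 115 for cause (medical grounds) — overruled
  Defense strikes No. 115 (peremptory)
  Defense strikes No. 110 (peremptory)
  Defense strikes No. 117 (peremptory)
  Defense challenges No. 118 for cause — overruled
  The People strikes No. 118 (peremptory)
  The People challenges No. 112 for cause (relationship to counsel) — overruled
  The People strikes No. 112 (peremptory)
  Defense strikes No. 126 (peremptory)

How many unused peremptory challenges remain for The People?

7

The People allotment: 6 base + 1 × 2 alternates + 2 multi-party = 10.
The People peremptories used: #107, #118, #112 — 3 (for-cause on #127, #127, #115, #112 don't count).
Remaining: 10 − 3 = 7.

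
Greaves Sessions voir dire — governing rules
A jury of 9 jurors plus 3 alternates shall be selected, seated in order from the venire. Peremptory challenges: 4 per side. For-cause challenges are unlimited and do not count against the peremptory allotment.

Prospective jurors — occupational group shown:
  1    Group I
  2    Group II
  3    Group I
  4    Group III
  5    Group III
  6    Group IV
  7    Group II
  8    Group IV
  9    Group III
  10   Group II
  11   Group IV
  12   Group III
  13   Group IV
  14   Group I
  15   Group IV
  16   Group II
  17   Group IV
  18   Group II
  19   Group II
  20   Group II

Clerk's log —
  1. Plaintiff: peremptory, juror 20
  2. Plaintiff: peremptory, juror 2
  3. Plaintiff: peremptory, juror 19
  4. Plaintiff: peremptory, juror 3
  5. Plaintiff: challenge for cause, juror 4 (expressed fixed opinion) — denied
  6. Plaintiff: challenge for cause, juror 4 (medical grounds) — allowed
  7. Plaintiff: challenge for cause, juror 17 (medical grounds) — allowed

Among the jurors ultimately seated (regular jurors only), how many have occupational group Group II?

Removed: #2, #3, #4, #17, #19, #20.
Seated jurors 1–9: #1, #5, #6, #7, #8, #9, #10, #11, #12 (alternates #13, #14, #15 not counted).
Of those, in Group II: #7, #10 → 2.

2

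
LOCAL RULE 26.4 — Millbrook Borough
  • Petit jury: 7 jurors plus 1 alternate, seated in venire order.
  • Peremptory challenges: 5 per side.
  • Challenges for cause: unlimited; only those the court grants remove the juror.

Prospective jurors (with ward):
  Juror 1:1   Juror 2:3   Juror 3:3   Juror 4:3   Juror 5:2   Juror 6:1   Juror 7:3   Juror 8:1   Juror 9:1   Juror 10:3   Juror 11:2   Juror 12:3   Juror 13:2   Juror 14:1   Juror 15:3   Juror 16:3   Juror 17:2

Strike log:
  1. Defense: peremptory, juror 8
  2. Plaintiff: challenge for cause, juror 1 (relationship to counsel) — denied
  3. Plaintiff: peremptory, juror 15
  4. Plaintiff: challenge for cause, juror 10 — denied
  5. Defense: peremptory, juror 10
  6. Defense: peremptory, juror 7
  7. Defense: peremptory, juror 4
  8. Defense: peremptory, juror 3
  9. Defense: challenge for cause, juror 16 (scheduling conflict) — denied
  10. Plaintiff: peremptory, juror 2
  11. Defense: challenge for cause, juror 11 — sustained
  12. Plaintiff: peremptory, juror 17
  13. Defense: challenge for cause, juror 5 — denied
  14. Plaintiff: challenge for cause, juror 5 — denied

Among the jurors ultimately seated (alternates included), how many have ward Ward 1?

Removed: #2, #3, #4, #7, #8, #10, #11, #15, #17.
Seated (8 incl. alternates): #1, #5, #6, #9, #12, #13, #14, #16.
Of those, in Ward 1: #1, #6, #9, #14 → 4.

4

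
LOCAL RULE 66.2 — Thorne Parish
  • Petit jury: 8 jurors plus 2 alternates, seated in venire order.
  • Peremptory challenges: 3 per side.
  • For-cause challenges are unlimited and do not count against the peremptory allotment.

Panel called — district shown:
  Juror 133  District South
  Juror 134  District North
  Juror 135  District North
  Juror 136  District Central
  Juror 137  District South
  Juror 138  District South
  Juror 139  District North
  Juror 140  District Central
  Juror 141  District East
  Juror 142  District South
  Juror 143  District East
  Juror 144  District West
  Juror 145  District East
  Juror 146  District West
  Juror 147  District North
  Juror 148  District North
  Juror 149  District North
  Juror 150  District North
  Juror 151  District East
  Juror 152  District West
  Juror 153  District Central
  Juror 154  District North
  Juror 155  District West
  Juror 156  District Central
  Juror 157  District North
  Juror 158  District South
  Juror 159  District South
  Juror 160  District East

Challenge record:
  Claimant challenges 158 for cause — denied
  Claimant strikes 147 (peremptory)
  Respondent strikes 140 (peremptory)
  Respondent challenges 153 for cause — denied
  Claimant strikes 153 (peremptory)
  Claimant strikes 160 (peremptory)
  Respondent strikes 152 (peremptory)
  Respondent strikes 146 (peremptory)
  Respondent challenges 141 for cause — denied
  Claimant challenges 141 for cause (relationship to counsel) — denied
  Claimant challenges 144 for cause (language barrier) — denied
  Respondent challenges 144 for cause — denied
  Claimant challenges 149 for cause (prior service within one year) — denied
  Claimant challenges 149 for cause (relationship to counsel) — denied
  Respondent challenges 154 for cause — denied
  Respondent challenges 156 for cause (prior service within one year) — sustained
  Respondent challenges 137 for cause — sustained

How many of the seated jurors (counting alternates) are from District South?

Removed: #137, #140, #146, #147, #152, #153, #156, #160.
Seated (10 incl. alternates): #133, #134, #135, #136, #138, #139, #141, #142, #143, #144.
Of those, in District South: #133, #138, #142 → 3.

3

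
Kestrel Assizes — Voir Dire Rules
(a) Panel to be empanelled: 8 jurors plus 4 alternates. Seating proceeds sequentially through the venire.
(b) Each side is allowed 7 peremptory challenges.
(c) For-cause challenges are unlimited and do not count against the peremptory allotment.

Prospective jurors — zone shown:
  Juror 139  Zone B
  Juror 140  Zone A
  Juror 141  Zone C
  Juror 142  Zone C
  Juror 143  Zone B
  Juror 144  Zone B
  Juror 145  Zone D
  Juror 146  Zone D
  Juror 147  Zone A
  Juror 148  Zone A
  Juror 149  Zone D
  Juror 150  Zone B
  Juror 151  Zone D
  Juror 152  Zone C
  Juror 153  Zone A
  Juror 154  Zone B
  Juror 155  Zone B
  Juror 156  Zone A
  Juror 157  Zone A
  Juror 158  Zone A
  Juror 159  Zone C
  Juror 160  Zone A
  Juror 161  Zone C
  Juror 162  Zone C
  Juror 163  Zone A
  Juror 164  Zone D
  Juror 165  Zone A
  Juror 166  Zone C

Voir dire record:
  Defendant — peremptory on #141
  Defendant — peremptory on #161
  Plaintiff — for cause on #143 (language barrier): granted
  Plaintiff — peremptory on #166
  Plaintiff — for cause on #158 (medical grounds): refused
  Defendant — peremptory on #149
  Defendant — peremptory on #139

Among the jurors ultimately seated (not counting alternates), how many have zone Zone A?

3

Removed: #139, #141, #143, #149, #161, #166.
Seated jurors 1–8: #140, #142, #144, #145, #146, #147, #148, #150 (alternates #151, #152, #153, #154 not counted).
Of those, in Zone A: #140, #147, #148 → 3.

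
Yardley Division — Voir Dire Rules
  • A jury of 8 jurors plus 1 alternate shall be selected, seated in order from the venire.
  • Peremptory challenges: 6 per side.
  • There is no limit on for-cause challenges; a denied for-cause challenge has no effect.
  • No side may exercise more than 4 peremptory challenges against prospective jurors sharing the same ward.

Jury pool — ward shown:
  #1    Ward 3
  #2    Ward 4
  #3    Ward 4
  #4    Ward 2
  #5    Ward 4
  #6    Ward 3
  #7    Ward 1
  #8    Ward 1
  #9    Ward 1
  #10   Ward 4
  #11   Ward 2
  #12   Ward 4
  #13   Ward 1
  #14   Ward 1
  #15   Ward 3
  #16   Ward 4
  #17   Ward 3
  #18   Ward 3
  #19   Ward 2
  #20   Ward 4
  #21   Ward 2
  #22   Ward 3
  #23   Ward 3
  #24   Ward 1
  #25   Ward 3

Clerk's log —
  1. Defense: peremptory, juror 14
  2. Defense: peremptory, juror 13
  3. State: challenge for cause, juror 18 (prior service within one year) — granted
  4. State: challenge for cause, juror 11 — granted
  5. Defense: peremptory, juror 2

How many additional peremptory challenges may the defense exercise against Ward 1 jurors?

Defense peremptories so far: #14, #13, #2 — 3 of 6 used, 3 left overall.
Against Ward 1: #14, #13 — 2 used; per-ward cap 4 leaves 2.
Binding limit: min(3, 2) = 2.

2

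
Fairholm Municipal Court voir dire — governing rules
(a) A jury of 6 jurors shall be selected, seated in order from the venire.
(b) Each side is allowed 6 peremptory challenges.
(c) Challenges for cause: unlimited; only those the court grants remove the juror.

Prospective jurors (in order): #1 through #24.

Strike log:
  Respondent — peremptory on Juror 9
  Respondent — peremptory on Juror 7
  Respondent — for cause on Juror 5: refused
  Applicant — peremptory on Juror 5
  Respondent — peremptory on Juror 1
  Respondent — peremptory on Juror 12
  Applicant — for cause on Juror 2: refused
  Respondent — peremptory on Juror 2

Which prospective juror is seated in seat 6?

Removed: #1, #2, #5, #7, #9, #12.
Seating in order: seats 1–6 → #3, #4, #6, #8, #10, #11.
So seat 6 is #11.

11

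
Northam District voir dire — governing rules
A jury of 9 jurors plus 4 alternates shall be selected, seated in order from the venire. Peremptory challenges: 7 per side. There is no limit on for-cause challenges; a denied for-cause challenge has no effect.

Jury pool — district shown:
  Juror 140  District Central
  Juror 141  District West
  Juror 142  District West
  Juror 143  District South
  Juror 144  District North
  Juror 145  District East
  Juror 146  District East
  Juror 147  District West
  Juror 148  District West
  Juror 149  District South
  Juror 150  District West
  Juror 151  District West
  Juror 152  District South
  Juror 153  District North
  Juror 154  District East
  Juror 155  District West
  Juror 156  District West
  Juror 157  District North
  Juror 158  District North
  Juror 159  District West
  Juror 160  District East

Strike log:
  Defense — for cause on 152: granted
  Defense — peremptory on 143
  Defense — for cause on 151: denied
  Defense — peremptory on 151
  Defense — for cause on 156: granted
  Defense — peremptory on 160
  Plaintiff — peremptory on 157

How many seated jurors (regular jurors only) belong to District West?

4

Removed: #143, #151, #152, #156, #157, #160.
Seated jurors 1–9: #140, #141, #142, #144, #145, #146, #147, #148, #149 (alternates #150, #153, #154, #155 not counted).
Of those, in District West: #141, #142, #147, #148 → 4.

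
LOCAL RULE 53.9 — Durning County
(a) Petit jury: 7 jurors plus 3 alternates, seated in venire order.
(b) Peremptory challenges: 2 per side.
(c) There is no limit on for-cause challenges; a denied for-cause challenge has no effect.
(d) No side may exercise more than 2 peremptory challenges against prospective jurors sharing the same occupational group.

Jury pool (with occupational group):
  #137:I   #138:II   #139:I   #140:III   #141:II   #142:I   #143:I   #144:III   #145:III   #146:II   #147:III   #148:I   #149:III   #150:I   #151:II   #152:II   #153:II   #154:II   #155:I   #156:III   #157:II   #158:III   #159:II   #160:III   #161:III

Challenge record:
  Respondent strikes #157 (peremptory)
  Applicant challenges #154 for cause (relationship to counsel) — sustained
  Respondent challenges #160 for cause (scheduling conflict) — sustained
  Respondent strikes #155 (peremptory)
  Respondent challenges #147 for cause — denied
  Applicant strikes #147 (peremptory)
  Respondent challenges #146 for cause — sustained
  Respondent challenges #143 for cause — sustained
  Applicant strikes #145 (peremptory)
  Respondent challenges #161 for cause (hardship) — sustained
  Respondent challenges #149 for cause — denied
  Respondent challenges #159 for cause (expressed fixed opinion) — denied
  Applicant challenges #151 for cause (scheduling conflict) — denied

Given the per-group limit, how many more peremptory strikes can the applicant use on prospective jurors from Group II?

0

Applicant peremptories so far: #147, #145 — 2 of 2 used, 0 left overall.
Against Group II: none yet — per-group cap 2 leaves 2.
Binding limit: min(0, 2) = 0.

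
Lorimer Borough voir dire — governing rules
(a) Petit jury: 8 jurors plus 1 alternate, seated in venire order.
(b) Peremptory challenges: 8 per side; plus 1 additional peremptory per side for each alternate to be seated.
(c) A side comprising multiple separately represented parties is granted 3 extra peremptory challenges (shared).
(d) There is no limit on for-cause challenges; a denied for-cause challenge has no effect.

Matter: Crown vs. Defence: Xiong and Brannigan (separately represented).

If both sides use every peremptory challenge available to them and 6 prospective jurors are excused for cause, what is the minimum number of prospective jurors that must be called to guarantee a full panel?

Seats to fill: 8 + 1 alternates = 9.
Peremptories — Crown: 8 + 1×1 = 9; Defence: 8 + 1×1 + 3 = 12; total 21.
For-cause removals: 6.
Minimum venire: 9 + 21 + 6 = 36.

36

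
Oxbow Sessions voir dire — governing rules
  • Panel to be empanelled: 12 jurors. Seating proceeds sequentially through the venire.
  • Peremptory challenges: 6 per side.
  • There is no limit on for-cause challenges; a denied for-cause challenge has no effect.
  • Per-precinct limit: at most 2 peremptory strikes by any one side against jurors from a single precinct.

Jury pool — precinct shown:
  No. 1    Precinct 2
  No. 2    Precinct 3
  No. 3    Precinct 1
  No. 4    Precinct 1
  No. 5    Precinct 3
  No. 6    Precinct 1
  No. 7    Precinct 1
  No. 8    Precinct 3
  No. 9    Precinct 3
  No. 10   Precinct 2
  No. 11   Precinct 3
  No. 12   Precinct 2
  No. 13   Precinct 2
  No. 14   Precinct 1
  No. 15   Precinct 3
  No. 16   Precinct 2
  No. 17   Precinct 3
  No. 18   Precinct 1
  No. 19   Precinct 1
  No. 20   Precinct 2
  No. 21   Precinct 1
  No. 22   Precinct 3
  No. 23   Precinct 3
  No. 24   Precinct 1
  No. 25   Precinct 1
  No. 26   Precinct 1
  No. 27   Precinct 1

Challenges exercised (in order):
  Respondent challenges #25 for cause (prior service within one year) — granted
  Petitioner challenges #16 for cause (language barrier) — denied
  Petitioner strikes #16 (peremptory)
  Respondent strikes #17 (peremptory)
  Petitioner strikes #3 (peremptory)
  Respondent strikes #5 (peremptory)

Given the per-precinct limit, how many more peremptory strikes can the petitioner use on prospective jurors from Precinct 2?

1

Petitioner peremptories so far: #16, #3 — 2 of 6 used, 4 left overall.
Against Precinct 2: #16 — 1 used; per-precinct cap 2 leaves 1.
Binding limit: min(4, 1) = 1.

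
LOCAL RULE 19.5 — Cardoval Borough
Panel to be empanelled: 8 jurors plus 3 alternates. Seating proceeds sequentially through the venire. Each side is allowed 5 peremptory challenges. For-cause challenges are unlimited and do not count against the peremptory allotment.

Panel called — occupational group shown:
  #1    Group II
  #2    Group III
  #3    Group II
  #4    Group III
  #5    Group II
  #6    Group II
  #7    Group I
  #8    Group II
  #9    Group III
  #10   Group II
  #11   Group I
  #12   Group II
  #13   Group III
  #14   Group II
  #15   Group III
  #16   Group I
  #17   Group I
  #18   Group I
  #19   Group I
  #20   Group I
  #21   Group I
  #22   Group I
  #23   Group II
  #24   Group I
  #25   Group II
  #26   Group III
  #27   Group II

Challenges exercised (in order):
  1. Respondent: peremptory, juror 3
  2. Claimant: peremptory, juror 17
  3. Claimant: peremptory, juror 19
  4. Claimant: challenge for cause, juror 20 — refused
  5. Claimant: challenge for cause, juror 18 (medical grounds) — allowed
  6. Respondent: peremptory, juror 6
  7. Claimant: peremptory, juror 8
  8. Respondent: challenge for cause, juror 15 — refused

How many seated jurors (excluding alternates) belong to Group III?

3

Removed: #3, #6, #8, #17, #18, #19.
Seated jurors 1–8: #1, #2, #4, #5, #7, #9, #10, #11 (alternates #12, #13, #14 not counted).
Of those, in Group III: #2, #4, #9 → 3.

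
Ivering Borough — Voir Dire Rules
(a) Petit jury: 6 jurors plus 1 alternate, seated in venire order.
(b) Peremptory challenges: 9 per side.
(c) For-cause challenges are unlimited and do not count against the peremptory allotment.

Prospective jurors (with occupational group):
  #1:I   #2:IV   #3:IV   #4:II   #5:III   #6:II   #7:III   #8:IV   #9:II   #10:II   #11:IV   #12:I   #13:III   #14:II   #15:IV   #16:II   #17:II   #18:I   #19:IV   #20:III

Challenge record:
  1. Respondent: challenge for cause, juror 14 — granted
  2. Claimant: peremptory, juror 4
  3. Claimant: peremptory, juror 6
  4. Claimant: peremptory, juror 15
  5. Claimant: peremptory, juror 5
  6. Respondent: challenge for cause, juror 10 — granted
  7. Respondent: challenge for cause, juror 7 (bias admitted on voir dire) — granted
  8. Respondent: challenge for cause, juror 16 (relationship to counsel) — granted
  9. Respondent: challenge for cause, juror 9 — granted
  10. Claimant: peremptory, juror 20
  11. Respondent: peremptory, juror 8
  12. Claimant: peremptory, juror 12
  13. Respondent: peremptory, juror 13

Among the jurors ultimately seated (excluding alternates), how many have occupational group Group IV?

3

Removed: #4, #5, #6, #7, #8, #9, #10, #12, #13, #14, #15, #16, #20.
Seated jurors 1–6: #1, #2, #3, #11, #17, #18 (alternates #19 not counted).
Of those, in Group IV: #2, #3, #11 → 3.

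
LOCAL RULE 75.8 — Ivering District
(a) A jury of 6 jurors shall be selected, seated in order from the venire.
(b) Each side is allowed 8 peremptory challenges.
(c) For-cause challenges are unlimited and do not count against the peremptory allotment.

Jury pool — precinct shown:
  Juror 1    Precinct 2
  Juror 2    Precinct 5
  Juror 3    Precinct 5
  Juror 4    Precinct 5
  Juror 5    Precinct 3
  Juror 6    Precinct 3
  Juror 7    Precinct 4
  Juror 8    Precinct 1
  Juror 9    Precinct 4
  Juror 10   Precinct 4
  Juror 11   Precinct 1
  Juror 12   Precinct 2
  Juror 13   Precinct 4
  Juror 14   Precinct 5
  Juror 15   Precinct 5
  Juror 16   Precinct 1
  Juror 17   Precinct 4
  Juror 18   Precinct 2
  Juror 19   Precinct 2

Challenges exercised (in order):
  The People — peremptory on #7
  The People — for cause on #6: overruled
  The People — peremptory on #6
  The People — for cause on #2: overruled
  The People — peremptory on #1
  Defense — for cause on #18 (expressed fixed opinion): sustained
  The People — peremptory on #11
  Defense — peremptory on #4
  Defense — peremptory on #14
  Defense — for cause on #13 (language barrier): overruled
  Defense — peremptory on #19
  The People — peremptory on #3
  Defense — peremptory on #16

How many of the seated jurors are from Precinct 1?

Removed: #1, #3, #4, #6, #7, #11, #14, #16, #18, #19.
Seated jurors 1–6: #2, #5, #8, #9, #10, #12.
Of those, in Precinct 1: #8 → 1.

1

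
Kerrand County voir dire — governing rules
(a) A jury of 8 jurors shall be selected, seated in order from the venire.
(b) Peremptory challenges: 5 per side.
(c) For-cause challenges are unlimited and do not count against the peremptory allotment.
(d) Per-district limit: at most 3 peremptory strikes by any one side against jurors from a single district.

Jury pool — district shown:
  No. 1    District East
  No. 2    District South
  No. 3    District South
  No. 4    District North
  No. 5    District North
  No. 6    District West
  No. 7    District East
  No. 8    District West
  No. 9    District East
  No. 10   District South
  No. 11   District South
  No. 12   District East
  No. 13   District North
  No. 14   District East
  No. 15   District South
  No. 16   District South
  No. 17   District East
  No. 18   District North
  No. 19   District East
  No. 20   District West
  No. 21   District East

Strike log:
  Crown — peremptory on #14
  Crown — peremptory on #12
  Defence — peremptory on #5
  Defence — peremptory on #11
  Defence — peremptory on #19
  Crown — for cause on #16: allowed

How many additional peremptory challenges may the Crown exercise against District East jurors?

1

Crown peremptories so far: #14, #12 — 2 of 5 used, 3 left overall.
Against District East: #14, #12 — 2 used; per-district cap 3 leaves 1.
Binding limit: min(3, 1) = 1.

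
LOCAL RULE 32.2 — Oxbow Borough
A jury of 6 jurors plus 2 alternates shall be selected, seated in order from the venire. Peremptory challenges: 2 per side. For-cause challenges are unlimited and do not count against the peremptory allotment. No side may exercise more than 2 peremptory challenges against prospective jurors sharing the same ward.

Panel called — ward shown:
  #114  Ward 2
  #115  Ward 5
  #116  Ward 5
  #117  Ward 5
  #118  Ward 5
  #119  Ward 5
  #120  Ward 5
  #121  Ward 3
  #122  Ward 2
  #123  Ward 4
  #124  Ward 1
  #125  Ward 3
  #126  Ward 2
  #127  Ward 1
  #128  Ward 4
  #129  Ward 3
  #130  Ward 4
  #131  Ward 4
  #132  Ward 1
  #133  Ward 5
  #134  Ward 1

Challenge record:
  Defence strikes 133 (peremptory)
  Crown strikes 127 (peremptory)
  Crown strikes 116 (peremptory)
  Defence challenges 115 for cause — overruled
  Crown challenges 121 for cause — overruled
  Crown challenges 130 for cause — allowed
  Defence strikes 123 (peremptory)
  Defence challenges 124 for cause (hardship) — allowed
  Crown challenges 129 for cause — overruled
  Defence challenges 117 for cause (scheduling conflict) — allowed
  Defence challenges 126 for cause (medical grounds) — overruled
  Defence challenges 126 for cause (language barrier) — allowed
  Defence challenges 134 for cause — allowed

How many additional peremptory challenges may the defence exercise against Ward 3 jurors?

Defence peremptories so far: #133, #123 — 2 of 2 used, 0 left overall.
Against Ward 3: none yet — per-ward cap 2 leaves 2.
Binding limit: min(0, 2) = 0.

0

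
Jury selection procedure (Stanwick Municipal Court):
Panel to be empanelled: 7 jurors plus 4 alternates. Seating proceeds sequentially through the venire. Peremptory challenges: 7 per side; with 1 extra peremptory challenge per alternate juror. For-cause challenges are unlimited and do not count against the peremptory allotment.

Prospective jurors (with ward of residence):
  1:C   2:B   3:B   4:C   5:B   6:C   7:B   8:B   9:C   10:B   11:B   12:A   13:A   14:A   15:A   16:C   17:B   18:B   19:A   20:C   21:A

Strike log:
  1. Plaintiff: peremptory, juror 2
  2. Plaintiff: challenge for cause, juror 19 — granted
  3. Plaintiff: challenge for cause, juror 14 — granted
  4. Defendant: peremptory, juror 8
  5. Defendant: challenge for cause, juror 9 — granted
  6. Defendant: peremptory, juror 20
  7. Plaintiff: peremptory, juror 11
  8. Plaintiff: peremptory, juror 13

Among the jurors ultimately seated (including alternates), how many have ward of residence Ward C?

4

Removed: #2, #8, #9, #11, #13, #14, #19, #20.
Seated (11 incl. alternates): #1, #3, #4, #5, #6, #7, #10, #12, #15, #16, #17.
Of those, in Ward C: #1, #4, #6, #16 → 4.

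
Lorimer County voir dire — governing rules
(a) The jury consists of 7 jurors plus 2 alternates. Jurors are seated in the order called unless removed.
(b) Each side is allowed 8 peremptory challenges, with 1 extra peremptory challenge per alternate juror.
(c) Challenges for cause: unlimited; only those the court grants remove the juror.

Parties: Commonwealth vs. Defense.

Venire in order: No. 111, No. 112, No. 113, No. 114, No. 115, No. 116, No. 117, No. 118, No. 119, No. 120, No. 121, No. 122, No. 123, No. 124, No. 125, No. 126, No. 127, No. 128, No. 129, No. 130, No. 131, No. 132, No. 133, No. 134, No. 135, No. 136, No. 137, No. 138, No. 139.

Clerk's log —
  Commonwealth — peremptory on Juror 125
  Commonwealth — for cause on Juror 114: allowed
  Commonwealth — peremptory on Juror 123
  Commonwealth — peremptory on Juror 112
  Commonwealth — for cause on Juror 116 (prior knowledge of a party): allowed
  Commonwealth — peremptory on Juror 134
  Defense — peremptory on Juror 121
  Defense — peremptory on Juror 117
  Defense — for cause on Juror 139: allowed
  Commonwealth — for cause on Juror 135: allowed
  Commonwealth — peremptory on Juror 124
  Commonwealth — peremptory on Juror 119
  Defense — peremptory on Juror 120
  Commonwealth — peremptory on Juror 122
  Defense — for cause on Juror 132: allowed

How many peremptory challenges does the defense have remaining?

Defense allotment: 8 base + 1 × 2 alternates = 10.
Defense peremptories used: #121, #117, #120 — 3 (for-cause on #139, #132 don't count).
Remaining: 10 − 3 = 7.

7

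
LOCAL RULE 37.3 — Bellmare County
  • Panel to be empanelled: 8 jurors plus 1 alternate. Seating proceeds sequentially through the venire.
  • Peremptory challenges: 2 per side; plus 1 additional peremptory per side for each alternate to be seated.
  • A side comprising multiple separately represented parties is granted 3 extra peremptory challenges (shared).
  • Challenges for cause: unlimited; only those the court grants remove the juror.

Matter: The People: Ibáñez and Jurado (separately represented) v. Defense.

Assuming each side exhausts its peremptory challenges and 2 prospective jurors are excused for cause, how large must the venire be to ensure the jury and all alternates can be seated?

20

Seats to fill: 8 + 1 alternates = 9.
Peremptories — The People: 2 + 1×1 + 3 = 6; Defense: 2 + 1×1 = 3; total 9.
For-cause removals: 2.
Minimum venire: 9 + 9 + 2 = 20.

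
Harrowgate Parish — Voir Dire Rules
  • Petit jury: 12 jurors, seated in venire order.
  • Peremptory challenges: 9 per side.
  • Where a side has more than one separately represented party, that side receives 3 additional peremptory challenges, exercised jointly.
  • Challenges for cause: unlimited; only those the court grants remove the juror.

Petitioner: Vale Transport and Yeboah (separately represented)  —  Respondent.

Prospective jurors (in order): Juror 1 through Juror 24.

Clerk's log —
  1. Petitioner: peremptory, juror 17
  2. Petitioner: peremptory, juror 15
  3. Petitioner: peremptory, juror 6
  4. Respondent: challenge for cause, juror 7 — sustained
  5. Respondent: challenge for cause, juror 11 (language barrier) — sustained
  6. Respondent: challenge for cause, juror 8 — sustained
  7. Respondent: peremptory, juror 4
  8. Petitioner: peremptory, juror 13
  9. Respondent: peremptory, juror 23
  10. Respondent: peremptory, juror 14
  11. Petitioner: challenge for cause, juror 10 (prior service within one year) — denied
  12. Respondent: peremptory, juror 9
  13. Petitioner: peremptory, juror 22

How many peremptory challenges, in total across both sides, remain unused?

Petitioner allotment: 9 base + 3 multi-party = 12. Respondent allotment: 9.
Petitioner peremptories used: #17, #15, #6, #13, #22 — 5 (the for-cause on #10 doesn't count).
Respondent peremptories used: #4, #23, #14, #9 — 4 (for-cause on #7, #11, #8 don't count).
Remaining: (12 − 5) + (9 − 4) = 12.

12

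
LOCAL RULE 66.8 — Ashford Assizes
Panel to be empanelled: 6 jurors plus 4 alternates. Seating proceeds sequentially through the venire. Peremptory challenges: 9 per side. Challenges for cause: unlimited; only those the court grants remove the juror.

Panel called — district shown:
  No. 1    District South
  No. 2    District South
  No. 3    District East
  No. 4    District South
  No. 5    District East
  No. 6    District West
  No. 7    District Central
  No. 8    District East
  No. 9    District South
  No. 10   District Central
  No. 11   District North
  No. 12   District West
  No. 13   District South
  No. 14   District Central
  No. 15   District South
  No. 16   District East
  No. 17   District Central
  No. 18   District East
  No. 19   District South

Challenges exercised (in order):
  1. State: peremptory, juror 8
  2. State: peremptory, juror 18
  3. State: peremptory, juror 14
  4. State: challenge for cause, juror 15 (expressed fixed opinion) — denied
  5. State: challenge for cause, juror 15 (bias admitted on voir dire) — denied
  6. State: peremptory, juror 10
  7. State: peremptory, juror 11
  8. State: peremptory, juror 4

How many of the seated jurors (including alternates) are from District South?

5

Removed: #4, #8, #10, #11, #14, #18.
Seated (10 incl. alternates): #1, #2, #3, #5, #6, #7, #9, #12, #13, #15.
Of those, in District South: #1, #2, #9, #13, #15 → 5.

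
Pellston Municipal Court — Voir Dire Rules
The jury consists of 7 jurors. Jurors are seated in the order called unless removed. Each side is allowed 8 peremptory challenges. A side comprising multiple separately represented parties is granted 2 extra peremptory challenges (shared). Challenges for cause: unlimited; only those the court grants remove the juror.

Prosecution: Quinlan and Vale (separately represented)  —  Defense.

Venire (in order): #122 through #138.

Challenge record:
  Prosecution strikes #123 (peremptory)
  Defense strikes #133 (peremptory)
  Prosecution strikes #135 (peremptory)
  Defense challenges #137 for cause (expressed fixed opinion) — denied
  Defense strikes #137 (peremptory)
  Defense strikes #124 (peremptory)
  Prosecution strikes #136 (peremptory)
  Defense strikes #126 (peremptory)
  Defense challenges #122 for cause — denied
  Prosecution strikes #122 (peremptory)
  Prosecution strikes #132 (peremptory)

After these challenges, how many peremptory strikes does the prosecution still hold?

5

Prosecution allotment: 8 base + 2 multi-party = 10.
Prosecution peremptories used: #123, #135, #136, #122, #132 — 5.
Remaining: 10 − 5 = 5.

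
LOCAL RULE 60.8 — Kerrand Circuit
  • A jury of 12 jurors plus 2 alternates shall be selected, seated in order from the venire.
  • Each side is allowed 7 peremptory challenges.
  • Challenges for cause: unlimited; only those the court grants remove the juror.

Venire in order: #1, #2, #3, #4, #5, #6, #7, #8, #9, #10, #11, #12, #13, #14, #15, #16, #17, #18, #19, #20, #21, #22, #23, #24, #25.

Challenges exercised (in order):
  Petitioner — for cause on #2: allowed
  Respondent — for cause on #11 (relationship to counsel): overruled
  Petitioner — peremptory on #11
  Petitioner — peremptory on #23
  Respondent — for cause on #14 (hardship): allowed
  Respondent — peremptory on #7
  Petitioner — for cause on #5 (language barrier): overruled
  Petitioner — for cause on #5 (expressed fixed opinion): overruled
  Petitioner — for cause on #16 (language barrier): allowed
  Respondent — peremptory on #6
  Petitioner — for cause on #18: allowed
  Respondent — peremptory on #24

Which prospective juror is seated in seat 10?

Removed: #2, #6, #7, #11, #14, #16, #18, #23, #24. (#5 stays — for-cause denied.)
Seating in order: seats 1–12 → #1, #3, #4, #5, #8, #9, #10, #12, #13, #15, #17, #19; alternates → #20, #21.
So seat 10 is #15.

15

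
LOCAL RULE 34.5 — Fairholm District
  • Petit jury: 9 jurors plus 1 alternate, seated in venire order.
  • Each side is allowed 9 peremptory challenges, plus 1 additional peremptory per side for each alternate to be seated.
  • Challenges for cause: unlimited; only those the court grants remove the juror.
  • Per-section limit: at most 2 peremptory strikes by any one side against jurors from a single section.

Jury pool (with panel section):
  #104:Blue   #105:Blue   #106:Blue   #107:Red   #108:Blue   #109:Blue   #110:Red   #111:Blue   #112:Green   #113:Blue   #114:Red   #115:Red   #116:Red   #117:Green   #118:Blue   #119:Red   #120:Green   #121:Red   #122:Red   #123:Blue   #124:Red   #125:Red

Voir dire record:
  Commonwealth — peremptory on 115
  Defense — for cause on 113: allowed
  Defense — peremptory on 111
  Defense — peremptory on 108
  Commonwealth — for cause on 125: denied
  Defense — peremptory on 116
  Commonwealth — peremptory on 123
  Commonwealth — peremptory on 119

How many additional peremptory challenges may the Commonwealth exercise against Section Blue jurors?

Commonwealth peremptories so far: #115, #123, #119 — 3 of 10 used, 7 left overall.
Against Section Blue: #123 — 1 used; per-section cap 2 leaves 1.
Binding limit: min(7, 1) = 1.

1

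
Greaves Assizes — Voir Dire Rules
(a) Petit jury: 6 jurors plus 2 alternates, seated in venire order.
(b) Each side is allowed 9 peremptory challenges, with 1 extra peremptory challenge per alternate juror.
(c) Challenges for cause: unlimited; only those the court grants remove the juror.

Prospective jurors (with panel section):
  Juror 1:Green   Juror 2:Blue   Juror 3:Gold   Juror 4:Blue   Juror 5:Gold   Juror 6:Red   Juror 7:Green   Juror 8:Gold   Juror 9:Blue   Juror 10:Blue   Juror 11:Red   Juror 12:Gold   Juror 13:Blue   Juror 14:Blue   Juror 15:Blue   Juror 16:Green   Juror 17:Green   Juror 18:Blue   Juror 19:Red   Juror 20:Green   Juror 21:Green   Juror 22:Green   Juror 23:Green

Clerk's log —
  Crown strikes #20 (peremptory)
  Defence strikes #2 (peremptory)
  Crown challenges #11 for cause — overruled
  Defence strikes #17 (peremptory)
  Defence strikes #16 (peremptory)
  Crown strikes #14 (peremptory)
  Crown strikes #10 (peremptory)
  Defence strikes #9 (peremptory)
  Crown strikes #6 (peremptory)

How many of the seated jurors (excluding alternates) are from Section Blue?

Removed: #2, #6, #9, #10, #14, #16, #17, #20.
Seated jurors 1–6: #1, #3, #4, #5, #7, #8 (alternates #11, #12 not counted).
Of those, in Section Blue: #4 → 1.

1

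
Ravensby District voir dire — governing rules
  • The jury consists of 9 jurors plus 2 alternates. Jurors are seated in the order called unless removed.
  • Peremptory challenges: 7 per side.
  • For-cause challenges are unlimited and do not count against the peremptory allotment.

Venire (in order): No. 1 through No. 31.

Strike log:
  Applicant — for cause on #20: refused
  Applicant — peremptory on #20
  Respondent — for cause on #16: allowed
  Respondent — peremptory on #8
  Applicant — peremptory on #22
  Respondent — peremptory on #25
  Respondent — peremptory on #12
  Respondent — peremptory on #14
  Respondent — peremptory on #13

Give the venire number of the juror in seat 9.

Removed: #8, #12, #13, #14, #16, #20, #22, #25.
Filling seats in venire order through position 9: #1, #2, #3, #4, #5, #6, #7, #9, #10.
So seat 9 is #10.

10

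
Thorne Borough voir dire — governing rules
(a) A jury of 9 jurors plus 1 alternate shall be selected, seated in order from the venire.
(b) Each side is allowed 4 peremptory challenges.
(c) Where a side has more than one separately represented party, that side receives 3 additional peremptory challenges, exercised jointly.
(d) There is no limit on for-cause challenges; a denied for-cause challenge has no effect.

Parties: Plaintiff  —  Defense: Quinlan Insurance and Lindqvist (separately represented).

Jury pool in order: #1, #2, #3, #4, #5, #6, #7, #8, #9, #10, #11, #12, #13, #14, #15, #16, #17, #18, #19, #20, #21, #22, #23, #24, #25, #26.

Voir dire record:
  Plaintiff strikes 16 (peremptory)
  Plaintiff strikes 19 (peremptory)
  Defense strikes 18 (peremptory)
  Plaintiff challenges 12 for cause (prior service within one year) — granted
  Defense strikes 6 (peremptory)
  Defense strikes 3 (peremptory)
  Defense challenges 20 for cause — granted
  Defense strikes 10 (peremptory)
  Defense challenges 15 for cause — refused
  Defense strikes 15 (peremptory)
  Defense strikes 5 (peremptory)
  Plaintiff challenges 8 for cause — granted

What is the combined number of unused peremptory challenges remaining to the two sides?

Plaintiff allotment: 4. Defense allotment: 4 base + 3 multi-party = 7.
Plaintiff peremptories used: #16, #19 — 2 (for-cause on #12, #8 don't count).
Defense peremptories used: #18, #6, #3, #10, #15, #5 — 6 (for-cause on #20, #15 don't count).
Remaining: (4 − 2) + (7 − 6) = 3.

3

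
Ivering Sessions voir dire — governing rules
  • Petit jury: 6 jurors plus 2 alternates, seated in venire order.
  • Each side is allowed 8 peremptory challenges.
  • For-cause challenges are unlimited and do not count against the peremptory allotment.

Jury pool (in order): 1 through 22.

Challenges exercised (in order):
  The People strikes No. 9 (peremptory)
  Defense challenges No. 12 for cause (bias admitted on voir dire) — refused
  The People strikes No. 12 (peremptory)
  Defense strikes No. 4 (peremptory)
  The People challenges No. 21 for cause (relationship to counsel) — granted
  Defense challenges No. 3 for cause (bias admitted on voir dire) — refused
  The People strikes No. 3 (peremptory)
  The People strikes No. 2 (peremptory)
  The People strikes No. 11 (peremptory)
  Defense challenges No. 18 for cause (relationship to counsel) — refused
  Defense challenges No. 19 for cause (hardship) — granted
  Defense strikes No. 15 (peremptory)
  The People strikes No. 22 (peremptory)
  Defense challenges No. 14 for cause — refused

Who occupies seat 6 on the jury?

Removed: #2, #3, #4, #9, #11, #12, #15, #19, #21, #22. (#14, #18 stay — for-cause denied.)
Filling seats in venire order through position 6: #1, #5, #6, #7, #8, #10.
So seat 6 is #10.

10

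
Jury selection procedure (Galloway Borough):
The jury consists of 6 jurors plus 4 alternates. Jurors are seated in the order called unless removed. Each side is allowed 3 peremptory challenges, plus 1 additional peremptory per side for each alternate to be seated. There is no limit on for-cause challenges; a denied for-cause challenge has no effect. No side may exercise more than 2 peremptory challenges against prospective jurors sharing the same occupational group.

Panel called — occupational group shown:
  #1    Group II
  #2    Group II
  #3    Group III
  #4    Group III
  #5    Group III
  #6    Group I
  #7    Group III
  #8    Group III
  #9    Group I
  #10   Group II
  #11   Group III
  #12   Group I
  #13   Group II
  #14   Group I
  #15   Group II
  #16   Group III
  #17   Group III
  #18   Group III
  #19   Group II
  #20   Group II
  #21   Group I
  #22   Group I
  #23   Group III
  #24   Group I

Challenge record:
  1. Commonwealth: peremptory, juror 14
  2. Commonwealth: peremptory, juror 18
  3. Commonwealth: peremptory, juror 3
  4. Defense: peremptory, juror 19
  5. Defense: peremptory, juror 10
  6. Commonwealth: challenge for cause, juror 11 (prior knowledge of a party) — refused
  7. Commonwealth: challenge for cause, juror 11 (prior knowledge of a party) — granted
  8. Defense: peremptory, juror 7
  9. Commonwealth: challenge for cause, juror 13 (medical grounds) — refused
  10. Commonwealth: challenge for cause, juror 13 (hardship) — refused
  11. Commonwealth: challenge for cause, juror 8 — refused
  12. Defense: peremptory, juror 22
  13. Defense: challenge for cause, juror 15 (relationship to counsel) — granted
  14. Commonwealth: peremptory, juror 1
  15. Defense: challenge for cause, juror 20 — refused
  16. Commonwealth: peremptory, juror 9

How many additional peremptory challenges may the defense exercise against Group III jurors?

Defense peremptories so far: #19, #10, #7, #22 — 4 of 7 used, 3 left overall.
Against Group III: #7 — 1 used; per-group cap 2 leaves 1.
Binding limit: min(3, 1) = 1.

1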